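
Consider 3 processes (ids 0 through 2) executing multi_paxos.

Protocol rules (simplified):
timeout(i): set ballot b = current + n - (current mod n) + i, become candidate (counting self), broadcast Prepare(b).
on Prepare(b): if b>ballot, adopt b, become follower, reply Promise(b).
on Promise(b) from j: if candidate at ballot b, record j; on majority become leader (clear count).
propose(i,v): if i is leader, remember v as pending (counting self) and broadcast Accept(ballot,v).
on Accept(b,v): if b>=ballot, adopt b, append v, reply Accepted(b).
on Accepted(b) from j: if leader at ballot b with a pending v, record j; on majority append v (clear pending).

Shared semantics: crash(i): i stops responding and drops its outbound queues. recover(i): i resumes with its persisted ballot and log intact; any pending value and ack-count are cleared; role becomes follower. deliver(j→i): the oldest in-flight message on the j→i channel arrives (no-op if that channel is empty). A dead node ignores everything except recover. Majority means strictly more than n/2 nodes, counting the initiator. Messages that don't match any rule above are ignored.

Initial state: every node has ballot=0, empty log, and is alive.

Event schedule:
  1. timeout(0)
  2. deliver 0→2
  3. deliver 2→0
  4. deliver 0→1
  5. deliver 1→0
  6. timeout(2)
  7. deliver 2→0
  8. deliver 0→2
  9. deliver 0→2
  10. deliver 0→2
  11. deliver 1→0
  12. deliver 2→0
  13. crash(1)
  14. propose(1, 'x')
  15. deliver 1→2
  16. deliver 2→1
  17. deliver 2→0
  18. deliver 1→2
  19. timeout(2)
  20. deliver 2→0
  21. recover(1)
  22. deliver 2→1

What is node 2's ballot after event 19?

step 1 timeout(0): 0={cand,b=3,log=-}
step 2 deliver 0→2: 2={foll,b=3,log=-}
step 3 deliver 2→0: 0={lead,b=3,log=-}
step 4 deliver 0→1: 1={foll,b=3,log=-}
step 5 deliver 1→0: —
step 6 timeout(2): 2={cand,b=8,log=-}
step 7 deliver 2→0: 0={foll,b=8,log=-}
step 8 deliver 0→2: 2={lead,b=8,log=-}
step 9 deliver 0→2: —
step 10 deliver 0→2: —
step 11 deliver 1→0: —
step 12 deliver 2→0: —
step 13 crash(1): 1={✗foll,b=3,log=-}
step 14 propose(1,'x'): —
step 15 deliver 1→2: —
step 16 deliver 2→1: —
step 17 deliver 2→0: —
step 18 deliver 1→2: —
step 19 timeout(2): 2={cand,b=11,log=-}

11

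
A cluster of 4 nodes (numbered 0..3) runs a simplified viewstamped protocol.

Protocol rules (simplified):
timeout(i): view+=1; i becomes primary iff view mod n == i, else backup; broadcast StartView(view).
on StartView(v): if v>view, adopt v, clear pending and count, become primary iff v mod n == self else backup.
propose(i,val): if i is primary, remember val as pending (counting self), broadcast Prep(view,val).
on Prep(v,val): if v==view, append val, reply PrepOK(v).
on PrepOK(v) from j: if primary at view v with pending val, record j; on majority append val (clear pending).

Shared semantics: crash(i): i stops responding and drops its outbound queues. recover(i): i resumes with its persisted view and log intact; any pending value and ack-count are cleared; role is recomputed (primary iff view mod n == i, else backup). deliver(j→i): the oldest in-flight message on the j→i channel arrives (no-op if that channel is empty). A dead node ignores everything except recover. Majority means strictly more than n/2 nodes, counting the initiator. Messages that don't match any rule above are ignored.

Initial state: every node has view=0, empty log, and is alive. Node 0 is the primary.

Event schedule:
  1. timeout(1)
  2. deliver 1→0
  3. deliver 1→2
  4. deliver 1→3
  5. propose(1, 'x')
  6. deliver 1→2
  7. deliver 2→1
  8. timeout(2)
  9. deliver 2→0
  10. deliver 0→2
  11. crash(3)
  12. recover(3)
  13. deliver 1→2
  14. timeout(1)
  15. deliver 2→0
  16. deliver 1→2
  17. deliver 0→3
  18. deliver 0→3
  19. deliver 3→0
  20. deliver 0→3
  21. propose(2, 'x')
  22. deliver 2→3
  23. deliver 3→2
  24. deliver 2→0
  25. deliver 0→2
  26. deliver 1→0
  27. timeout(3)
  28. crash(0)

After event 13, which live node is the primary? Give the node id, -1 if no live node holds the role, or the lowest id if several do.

1

[1] timeout(1) → N1(prim v1 [-])
[2] deliver 1→0 → N0(back v1 [-])
[3] deliver 1→2 → N2(back v1 [-])
[4] deliver 1→3 → N3(back v1 [-])
[5] propose(1,'x') → ∅
[6] deliver 1→2 → N2(back v1 [x])
[7] deliver 2→1 → ∅
[8] timeout(2) → N2(prim v2 [x])
[9] deliver 2→0 → N0(back v2 [-])
[10] deliver 0→2 → ∅
[11] crash(3) → N3(✗back v1 [-])
[12] recover(3) → N3(back v1 [-])
[13] deliver 1→2 → ∅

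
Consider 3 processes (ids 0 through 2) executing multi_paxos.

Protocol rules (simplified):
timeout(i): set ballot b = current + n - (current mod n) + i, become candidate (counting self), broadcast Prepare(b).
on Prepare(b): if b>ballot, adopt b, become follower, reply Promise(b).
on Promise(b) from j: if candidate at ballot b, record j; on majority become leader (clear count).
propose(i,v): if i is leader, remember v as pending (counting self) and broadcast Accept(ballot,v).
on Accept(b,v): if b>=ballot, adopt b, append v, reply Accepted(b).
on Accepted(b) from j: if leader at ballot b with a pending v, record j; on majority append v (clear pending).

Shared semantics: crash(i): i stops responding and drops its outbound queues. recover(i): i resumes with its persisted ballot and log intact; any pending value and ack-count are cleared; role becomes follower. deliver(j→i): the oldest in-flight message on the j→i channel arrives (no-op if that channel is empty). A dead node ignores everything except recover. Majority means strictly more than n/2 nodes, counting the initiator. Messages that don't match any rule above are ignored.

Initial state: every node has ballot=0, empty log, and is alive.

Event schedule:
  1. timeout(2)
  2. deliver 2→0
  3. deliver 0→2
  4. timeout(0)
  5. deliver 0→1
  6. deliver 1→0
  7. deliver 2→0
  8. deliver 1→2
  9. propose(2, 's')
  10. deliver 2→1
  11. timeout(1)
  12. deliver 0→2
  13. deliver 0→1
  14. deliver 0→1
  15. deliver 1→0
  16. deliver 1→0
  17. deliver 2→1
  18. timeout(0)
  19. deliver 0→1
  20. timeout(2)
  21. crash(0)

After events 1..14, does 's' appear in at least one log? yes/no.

no

1. timeout(2):  <2:cand b5 ->
2. deliver 2→0:  <0:foll b5 ->
3. deliver 0→2:  <2:lead b5 ->
4. timeout(0):  <0:cand b6 ->
5. deliver 0→1:  <1:foll b6 ->
6. deliver 1→0:  <0:lead b6 ->
7. deliver 2→0:  nop
8. deliver 1→2:  nop
9. propose(2,'s'):  nop
10. deliver 2→1:  nop
11. timeout(1):  <1:cand b10 ->
12. deliver 0→2:  <2:foll b6 ->
13. deliver 0→1:  nop
14. deliver 0→1:  nop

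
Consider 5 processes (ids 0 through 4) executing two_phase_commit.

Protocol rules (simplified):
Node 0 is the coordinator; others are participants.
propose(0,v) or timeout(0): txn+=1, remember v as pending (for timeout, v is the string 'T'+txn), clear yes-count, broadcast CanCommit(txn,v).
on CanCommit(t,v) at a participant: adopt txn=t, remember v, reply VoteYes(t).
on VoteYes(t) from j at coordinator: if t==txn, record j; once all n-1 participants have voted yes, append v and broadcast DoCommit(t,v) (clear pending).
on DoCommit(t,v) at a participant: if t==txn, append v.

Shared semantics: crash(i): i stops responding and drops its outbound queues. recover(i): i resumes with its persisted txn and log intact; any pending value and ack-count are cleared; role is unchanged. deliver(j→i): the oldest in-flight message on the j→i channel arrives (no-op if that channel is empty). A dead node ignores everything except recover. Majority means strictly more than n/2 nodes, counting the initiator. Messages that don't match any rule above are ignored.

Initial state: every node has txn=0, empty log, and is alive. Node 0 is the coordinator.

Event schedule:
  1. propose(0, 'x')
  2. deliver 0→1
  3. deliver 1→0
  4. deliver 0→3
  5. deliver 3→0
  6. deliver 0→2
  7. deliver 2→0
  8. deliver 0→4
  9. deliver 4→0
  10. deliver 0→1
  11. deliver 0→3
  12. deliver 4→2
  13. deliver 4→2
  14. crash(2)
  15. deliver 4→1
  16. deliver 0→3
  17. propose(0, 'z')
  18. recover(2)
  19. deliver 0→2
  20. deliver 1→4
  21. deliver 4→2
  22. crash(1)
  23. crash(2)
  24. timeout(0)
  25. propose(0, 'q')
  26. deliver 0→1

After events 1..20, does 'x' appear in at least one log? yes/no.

yes

step 1 propose(0,'x'): 0={coor,t=1,log=-}
step 2 deliver 0→1: 1={part,t=1,log=-}
step 3 deliver 1→0: —
step 4 deliver 0→3: 3={part,t=1,log=-}
step 5 deliver 3→0: —
step 6 deliver 0→2: 2={part,t=1,log=-}
step 7 deliver 2→0: —
step 8 deliver 0→4: 4={part,t=1,log=-}
step 9 deliver 4→0: 0={coor,t=1,log=x}
step 10 deliver 0→1: 1={part,t=1,log=x}
step 11 deliver 0→3: 3={part,t=1,log=x}
step 12 deliver 4→2: —
step 13 deliver 4→2: —
step 14 crash(2): 2={✗part,t=1,log=-}
step 15 deliver 4→1: —
step 16 deliver 0→3: —
step 17 propose(0,'z'): 0={coor,t=2,log=x}
step 18 recover(2): 2={part,t=1,log=-}
step 19 deliver 0→2: 2={part,t=1,log=x}
step 20 deliver 1→4: —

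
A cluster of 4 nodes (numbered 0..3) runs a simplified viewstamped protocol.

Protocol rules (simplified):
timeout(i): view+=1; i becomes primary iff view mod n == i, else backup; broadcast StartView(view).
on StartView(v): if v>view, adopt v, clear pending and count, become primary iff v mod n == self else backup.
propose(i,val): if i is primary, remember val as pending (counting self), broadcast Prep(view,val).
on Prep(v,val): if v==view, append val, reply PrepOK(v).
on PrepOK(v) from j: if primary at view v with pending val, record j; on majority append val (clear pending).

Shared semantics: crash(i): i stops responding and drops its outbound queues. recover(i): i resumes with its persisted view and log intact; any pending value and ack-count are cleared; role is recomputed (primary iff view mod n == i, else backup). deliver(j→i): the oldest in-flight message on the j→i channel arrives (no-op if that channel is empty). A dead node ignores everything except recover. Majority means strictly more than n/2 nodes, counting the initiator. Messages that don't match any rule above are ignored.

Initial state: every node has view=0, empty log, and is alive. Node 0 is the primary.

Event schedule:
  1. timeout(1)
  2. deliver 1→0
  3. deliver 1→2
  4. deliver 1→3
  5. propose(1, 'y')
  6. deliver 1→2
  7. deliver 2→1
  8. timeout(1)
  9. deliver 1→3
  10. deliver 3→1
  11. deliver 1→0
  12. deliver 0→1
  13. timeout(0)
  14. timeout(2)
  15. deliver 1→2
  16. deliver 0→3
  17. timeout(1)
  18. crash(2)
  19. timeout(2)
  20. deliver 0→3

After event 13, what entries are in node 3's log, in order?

step 1 timeout(1): 1={prim,v=1,log=-}
step 2 deliver 1→0: 0={back,v=1,log=-}
step 3 deliver 1→2: 2={back,v=1,log=-}
step 4 deliver 1→3: 3={back,v=1,log=-}
step 5 propose(1,'y'): —
step 6 deliver 1→2: 2={back,v=1,log=y}
step 7 deliver 2→1: —
step 8 timeout(1): 1={back,v=2,log=-}
step 9 deliver 1→3: 3={back,v=1,log=y}
step 10 deliver 3→1: —
step 11 deliver 1→0: 0={back,v=1,log=y}
step 12 deliver 0→1: —
step 13 timeout(0): 0={back,v=2,log=y}

y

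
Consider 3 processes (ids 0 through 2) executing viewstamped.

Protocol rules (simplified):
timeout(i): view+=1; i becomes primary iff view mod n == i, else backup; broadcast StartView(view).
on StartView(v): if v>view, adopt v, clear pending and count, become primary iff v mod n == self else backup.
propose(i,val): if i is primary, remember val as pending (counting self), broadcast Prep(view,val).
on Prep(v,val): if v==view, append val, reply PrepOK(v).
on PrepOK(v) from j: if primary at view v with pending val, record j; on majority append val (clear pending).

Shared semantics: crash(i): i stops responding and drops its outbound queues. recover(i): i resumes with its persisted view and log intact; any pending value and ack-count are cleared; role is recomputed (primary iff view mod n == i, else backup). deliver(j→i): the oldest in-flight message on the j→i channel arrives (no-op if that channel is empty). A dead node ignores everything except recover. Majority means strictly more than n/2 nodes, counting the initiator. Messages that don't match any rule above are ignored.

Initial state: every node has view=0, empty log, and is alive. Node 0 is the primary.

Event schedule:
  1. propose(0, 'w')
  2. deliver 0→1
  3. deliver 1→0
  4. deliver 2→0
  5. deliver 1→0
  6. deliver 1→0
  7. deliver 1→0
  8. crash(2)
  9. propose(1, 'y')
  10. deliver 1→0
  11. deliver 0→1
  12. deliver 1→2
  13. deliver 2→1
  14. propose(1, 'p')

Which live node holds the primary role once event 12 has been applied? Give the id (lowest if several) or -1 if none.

step 1 propose(0,'w'): —
step 2 deliver 0→1: 1={back,v=0,log=w}
step 3 deliver 1→0: 0={prim,v=0,log=w}
step 4 deliver 2→0: —
step 5 deliver 1→0: —
step 6 deliver 1→0: —
step 7 deliver 1→0: —
step 8 crash(2): 2={✗back,v=0,log=-}
step 9 propose(1,'y'): —
step 10 deliver 1→0: —
step 11 deliver 0→1: —
step 12 deliver 1→2: —

0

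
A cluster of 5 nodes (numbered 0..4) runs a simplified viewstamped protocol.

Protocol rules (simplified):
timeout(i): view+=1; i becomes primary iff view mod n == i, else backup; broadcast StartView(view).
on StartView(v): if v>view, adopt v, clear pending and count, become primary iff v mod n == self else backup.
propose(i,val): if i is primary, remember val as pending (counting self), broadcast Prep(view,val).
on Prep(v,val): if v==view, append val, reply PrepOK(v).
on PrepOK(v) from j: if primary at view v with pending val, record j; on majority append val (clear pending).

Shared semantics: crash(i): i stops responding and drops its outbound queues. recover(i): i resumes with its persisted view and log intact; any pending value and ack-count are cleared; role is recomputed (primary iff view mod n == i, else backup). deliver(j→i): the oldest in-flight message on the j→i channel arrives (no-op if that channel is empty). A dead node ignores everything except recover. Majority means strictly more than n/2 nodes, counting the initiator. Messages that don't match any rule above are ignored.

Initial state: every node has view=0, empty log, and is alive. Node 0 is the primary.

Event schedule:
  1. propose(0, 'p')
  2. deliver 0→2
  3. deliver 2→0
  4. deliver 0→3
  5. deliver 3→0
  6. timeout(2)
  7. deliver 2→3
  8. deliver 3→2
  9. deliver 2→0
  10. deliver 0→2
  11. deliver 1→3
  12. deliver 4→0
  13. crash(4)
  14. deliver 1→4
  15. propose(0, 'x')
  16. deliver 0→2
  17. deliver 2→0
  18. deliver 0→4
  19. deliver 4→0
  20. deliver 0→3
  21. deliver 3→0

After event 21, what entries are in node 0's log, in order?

after 1 — propose(0,'p'): ·
after 2 — deliver 0→2: n2:back/v0/[p]
after 3 — deliver 2→0: ·
after 4 — deliver 0→3: n3:back/v0/[p]
after 5 — deliver 3→0: n0:prim/v0/[p]
after 6 — timeout(2): n2:back/v1/[p]
after 7 — deliver 2→3: n3:back/v1/[p]
after 8 — deliver 3→2: ·
after 9 — deliver 2→0: n0:back/v1/[p]
after 10 — deliver 0→2: ·
after 11 — deliver 1→3: ·
after 12 — deliver 4→0: ·
after 13 — crash(4): n4:✗back/v0/[-]
after 14 — deliver 1→4: ·
after 15 — propose(0,'x'): ·
after 16 — deliver 0→2: ·
after 17 — deliver 2→0: ·
after 18 — deliver 0→4: ·
after 19 — deliver 4→0: ·
after 20 — deliver 0→3: ·
after 21 — deliver 3→0: ·

p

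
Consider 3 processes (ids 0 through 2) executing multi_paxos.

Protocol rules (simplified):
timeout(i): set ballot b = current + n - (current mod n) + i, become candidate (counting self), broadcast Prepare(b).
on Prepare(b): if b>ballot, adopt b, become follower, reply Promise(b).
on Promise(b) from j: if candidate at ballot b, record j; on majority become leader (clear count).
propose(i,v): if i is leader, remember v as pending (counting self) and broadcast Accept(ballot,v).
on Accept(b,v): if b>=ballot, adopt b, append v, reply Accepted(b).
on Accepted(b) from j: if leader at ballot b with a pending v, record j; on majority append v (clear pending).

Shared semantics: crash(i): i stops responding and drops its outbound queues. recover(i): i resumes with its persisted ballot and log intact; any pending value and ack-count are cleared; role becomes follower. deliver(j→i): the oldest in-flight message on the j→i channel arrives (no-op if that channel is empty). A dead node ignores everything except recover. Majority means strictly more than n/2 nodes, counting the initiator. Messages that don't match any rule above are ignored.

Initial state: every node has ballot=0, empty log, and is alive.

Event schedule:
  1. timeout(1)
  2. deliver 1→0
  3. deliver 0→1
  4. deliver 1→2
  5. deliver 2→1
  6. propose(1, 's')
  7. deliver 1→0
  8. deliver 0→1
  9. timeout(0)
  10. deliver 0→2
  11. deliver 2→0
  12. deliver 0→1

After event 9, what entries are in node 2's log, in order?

empty

[1] timeout(1) → N1(cand b4 [-])
[2] deliver 1→0 → N0(foll b4 [-])
[3] deliver 0→1 → N1(lead b4 [-])
[4] deliver 1→2 → N2(foll b4 [-])
[5] deliver 2→1 → ∅
[6] propose(1,'s') → ∅
[7] deliver 1→0 → N0(foll b4 [s])
[8] deliver 0→1 → N1(lead b4 [s])
[9] timeout(0) → N0(cand b6 [s])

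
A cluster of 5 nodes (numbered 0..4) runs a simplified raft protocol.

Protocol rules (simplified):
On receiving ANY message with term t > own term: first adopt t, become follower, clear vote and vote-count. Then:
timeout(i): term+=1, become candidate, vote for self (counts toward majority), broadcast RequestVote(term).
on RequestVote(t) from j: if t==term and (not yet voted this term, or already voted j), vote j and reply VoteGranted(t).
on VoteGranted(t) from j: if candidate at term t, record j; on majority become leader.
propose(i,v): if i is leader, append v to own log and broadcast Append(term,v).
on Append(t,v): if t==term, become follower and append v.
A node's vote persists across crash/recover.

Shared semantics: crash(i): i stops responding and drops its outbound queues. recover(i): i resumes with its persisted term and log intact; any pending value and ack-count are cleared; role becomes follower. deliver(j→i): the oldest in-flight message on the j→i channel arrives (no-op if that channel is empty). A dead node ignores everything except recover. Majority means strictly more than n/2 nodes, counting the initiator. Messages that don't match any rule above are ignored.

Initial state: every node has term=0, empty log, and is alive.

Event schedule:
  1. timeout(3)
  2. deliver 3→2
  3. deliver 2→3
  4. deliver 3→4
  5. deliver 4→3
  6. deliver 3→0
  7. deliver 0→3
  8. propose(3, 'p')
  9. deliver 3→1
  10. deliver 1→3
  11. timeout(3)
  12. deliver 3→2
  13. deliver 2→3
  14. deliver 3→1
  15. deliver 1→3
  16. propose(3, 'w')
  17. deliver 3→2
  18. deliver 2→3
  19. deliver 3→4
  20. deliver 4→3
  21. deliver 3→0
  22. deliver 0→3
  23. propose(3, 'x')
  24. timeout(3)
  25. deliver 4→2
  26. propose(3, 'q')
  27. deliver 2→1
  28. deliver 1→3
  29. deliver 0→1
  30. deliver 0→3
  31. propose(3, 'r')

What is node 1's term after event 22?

1. timeout(3):  <3:cand t1 ->
2. deliver 3→2:  <2:foll t1 ->
3. deliver 2→3:  nop
4. deliver 3→4:  <4:foll t1 ->
5. deliver 4→3:  <3:lead t1 ->
6. deliver 3→0:  <0:foll t1 ->
7. deliver 0→3:  nop
8. propose(3,'p'):  <3:lead t1 p>
9. deliver 3→1:  <1:foll t1 ->
10. deliver 1→3:  nop
11. timeout(3):  <3:cand t2 p>
12. deliver 3→2:  <2:foll t1 p>
13. deliver 2→3:  nop
14. deliver 3→1:  <1:foll t1 p>
15. deliver 1→3:  nop
16. propose(3,'w'):  nop
17. deliver 3→2:  <2:foll t2 p>
18. deliver 2→3:  nop
19. deliver 3→4:  <4:foll t1 p>
20. deliver 4→3:  nop
21. deliver 3→0:  <0:foll t1 p>
22. deliver 0→3:  nop

1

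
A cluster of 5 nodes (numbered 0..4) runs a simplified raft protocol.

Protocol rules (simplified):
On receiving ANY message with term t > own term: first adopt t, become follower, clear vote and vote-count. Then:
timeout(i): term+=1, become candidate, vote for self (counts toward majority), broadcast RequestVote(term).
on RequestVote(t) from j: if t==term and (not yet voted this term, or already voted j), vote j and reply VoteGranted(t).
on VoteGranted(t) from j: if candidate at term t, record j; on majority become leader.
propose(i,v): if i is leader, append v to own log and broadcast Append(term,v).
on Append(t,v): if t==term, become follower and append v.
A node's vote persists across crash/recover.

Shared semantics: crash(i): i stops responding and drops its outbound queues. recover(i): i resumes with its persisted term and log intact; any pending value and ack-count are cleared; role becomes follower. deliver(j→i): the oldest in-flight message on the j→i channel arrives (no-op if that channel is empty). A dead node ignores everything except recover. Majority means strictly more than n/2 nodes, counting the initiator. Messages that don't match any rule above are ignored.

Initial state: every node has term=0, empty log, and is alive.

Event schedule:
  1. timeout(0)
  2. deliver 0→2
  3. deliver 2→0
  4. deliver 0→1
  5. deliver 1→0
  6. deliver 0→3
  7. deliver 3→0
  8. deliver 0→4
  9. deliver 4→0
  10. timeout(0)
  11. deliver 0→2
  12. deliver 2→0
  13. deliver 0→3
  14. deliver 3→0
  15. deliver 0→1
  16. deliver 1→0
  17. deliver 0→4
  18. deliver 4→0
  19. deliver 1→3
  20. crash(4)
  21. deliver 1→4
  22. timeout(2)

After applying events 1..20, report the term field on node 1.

after 1 — timeout(0): n0:cand/t1/[-]
after 2 — deliver 0→2: n2:foll/t1/[-]
after 3 — deliver 2→0: ·
after 4 — deliver 0→1: n1:foll/t1/[-]
after 5 — deliver 1→0: n0:lead/t1/[-]
after 6 — deliver 0→3: n3:foll/t1/[-]
after 7 — deliver 3→0: ·
after 8 — deliver 0→4: n4:foll/t1/[-]
after 9 — deliver 4→0: ·
after 10 — timeout(0): n0:cand/t2/[-]
after 11 — deliver 0→2: n2:foll/t2/[-]
after 12 — deliver 2→0: ·
after 13 — deliver 0→3: n3:foll/t2/[-]
after 14 — deliver 3→0: n0:lead/t2/[-]
after 15 — deliver 0→1: n1:foll/t2/[-]
after 16 — deliver 1→0: ·
after 17 — deliver 0→4: n4:foll/t2/[-]
after 18 — deliver 4→0: ·
after 19 — deliver 1→3: ·
after 20 — crash(4): n4:✗foll/t2/[-]

2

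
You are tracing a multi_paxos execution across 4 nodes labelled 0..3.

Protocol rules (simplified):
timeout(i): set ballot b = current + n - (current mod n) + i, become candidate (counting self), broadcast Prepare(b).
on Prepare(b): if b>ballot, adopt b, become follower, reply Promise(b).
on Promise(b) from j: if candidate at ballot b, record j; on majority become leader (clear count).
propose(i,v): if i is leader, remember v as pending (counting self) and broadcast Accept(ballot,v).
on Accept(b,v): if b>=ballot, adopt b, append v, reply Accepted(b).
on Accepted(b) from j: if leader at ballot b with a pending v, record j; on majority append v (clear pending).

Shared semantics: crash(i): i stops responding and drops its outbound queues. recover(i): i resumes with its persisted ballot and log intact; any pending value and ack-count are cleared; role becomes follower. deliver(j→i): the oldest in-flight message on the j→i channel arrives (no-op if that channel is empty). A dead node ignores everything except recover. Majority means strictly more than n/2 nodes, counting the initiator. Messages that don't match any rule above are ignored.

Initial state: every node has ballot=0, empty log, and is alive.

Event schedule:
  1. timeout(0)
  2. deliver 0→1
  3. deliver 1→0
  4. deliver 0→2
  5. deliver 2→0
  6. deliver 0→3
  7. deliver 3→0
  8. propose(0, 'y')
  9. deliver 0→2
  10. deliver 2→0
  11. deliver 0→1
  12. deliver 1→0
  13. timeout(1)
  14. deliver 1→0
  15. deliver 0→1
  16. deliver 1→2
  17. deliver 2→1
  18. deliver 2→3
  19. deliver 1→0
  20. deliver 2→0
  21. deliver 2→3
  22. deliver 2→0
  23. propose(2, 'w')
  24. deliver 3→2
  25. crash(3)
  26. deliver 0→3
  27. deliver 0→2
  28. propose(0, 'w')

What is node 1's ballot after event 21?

9

e1 timeout(0): 0[cand,b=4,-]
e2 deliver 0→1: 1[foll,b=4,-]
e3 deliver 1→0: ·
e4 deliver 0→2: 2[foll,b=4,-]
e5 deliver 2→0: 0[lead,b=4,-]
e6 deliver 0→3: 3[foll,b=4,-]
e7 deliver 3→0: ·
e8 propose(0,'y'): ·
e9 deliver 0→2: 2[foll,b=4,y]
e10 deliver 2→0: ·
e11 deliver 0→1: 1[foll,b=4,y]
e12 deliver 1→0: 0[lead,b=4,y]
e13 timeout(1): 1[cand,b=9,y]
e14 deliver 1→0: 0[foll,b=9,y]
e15 deliver 0→1: ·
e16 deliver 1→2: 2[foll,b=9,y]
e17 deliver 2→1: 1[lead,b=9,y]
e18 deliver 2→3: ·
e19 deliver 1→0: ·
e20 deliver 2→0: ·
e21 deliver 2→3: ·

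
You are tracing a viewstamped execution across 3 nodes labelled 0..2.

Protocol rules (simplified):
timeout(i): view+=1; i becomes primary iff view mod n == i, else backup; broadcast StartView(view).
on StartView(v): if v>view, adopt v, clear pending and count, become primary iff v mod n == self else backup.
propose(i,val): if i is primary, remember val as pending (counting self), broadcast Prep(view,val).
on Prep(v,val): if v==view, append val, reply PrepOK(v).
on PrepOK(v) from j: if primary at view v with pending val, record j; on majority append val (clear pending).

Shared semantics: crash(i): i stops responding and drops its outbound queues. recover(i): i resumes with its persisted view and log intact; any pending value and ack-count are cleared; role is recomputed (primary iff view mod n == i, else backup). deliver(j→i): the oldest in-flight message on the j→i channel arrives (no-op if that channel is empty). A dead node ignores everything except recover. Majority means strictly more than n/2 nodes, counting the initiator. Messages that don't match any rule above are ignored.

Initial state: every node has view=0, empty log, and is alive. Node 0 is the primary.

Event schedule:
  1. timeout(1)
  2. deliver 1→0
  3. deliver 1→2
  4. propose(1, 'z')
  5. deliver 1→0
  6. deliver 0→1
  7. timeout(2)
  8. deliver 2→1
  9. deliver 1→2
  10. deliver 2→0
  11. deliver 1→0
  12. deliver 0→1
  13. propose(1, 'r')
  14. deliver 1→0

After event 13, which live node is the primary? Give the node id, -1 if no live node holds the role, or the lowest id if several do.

2

[1] timeout(1) → N1(prim v1 [-])
[2] deliver 1→0 → N0(back v1 [-])
[3] deliver 1→2 → N2(back v1 [-])
[4] propose(1,'z') → ∅
[5] deliver 1→0 → N0(back v1 [z])
[6] deliver 0→1 → N1(prim v1 [z])
[7] timeout(2) → N2(prim v2 [-])
[8] deliver 2→1 → N1(back v2 [z])
[9] deliver 1→2 → ∅
[10] deliver 2→0 → N0(back v2 [z])
[11] deliver 1→0 → ∅
[12] deliver 0→1 → ∅
[13] propose(1,'r') → ∅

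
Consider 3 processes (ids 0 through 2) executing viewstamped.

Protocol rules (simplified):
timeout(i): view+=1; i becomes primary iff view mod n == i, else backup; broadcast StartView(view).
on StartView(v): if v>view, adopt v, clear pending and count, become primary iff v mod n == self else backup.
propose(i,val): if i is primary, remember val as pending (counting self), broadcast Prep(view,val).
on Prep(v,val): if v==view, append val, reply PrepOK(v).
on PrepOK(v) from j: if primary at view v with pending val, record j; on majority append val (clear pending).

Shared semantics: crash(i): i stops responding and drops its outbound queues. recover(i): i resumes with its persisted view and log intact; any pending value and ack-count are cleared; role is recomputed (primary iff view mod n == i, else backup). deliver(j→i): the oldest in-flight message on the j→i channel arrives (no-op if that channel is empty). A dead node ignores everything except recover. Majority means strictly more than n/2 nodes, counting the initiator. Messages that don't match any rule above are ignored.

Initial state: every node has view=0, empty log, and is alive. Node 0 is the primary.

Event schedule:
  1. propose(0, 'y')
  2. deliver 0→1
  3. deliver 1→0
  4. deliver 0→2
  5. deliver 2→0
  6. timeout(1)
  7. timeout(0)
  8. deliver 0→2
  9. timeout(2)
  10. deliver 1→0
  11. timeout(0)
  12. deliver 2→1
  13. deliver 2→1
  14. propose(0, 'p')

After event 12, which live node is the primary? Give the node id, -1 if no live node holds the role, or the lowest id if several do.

step 1 propose(0,'y'): —
step 2 deliver 0→1: 1={back,v=0,log=y}
step 3 deliver 1→0: 0={prim,v=0,log=y}
step 4 deliver 0→2: 2={back,v=0,log=y}
step 5 deliver 2→0: —
step 6 timeout(1): 1={prim,v=1,log=y}
step 7 timeout(0): 0={back,v=1,log=y}
step 8 deliver 0→2: 2={back,v=1,log=y}
step 9 timeout(2): 2={prim,v=2,log=y}
step 10 deliver 1→0: —
step 11 timeout(0): 0={back,v=2,log=y}
step 12 deliver 2→1: 1={back,v=2,log=y}

2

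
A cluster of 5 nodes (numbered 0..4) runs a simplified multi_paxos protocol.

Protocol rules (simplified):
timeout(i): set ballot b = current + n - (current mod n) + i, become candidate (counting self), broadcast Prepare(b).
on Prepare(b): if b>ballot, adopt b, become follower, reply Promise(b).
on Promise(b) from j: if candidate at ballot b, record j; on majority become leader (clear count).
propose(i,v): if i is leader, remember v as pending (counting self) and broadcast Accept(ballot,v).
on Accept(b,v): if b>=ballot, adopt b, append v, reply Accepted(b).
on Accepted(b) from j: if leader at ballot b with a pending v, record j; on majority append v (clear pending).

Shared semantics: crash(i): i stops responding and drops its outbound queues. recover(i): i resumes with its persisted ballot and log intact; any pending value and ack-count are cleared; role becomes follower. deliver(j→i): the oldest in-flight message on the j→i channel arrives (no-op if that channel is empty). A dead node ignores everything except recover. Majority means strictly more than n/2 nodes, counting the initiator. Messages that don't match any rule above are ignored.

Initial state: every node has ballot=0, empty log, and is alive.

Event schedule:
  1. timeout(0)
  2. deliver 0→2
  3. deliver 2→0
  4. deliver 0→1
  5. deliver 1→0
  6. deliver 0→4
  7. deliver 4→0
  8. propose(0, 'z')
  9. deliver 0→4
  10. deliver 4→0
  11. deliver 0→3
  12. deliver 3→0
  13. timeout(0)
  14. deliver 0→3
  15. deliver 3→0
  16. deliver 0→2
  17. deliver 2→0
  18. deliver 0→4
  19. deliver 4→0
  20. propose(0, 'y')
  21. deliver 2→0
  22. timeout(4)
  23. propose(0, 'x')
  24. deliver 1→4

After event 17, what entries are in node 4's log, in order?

e1 timeout(0): 0[cand,b=5,-]
e2 deliver 0→2: 2[foll,b=5,-]
e3 deliver 2→0: ·
e4 deliver 0→1: 1[foll,b=5,-]
e5 deliver 1→0: 0[lead,b=5,-]
e6 deliver 0→4: 4[foll,b=5,-]
e7 deliver 4→0: ·
e8 propose(0,'z'): ·
e9 deliver 0→4: 4[foll,b=5,z]
e10 deliver 4→0: ·
e11 deliver 0→3: 3[foll,b=5,-]
e12 deliver 3→0: ·
e13 timeout(0): 0[cand,b=10,-]
e14 deliver 0→3: 3[foll,b=5,z]
e15 deliver 3→0: ·
e16 deliver 0→2: 2[foll,b=5,z]
e17 deliver 2→0: ·

z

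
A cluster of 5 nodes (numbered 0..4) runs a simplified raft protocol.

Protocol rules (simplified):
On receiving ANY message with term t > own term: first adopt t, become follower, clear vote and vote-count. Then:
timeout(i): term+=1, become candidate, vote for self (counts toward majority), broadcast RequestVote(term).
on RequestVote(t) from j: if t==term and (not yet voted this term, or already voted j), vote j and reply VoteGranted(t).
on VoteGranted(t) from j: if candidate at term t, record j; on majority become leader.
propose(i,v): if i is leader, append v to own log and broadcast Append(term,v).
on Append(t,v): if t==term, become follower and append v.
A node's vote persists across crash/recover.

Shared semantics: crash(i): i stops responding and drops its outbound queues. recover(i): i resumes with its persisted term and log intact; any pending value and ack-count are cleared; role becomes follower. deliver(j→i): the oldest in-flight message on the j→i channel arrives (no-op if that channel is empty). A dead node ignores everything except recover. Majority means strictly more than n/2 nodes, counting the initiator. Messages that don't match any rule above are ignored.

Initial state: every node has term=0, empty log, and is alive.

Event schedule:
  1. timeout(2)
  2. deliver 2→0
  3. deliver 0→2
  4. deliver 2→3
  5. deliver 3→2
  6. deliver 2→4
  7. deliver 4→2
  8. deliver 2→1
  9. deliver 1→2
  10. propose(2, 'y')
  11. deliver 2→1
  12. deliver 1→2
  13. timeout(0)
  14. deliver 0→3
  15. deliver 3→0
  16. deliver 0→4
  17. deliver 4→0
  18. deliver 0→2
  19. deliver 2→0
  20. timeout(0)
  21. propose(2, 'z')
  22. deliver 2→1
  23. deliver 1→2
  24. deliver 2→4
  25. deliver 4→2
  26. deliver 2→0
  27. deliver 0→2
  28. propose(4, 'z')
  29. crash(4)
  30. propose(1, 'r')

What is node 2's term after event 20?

2

[1] timeout(2) → N2(cand t1 [-])
[2] deliver 2→0 → N0(foll t1 [-])
[3] deliver 0→2 → ∅
[4] deliver 2→3 → N3(foll t1 [-])
[5] deliver 3→2 → N2(lead t1 [-])
[6] deliver 2→4 → N4(foll t1 [-])
[7] deliver 4→2 → ∅
[8] deliver 2→1 → N1(foll t1 [-])
[9] deliver 1→2 → ∅
[10] propose(2,'y') → N2(lead t1 [y])
[11] deliver 2→1 → N1(foll t1 [y])
[12] deliver 1→2 → ∅
[13] timeout(0) → N0(cand t2 [-])
[14] deliver 0→3 → N3(foll t2 [-])
[15] deliver 3→0 → ∅
[16] deliver 0→4 → N4(foll t2 [-])
[17] deliver 4→0 → N0(lead t2 [-])
[18] deliver 0→2 → N2(foll t2 [y])
[19] deliver 2→0 → ∅
[20] timeout(0) → N0(cand t3 [-])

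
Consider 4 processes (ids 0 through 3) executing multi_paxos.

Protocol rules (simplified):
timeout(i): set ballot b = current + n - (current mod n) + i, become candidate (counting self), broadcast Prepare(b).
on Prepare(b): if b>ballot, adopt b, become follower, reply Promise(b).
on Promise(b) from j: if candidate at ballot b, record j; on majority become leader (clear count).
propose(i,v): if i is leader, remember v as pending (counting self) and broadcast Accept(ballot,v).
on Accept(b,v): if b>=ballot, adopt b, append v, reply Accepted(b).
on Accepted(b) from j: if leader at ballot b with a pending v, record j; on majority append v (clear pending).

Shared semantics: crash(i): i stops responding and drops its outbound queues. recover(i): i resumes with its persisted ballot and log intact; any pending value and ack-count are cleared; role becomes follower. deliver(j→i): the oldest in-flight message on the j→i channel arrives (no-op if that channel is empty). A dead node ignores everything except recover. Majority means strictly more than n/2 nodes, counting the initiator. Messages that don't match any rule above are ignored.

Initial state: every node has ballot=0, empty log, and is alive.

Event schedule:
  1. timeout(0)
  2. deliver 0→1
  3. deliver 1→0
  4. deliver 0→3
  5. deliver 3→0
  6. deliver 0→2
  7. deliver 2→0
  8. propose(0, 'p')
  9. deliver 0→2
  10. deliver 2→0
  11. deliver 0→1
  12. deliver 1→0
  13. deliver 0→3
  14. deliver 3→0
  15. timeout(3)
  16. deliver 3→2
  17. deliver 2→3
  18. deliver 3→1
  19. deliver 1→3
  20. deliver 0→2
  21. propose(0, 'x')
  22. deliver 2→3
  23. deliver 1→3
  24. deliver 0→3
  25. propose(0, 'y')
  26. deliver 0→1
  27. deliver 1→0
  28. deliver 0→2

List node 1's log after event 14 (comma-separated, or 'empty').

p

[1] timeout(0) → N0(cand b4 [-])
[2] deliver 0→1 → N1(foll b4 [-])
[3] deliver 1→0 → ∅
[4] deliver 0→3 → N3(foll b4 [-])
[5] deliver 3→0 → N0(lead b4 [-])
[6] deliver 0→2 → N2(foll b4 [-])
[7] deliver 2→0 → ∅
[8] propose(0,'p') → ∅
[9] deliver 0→2 → N2(foll b4 [p])
[10] deliver 2→0 → ∅
[11] deliver 0→1 → N1(foll b4 [p])
[12] deliver 1→0 → N0(lead b4 [p])
[13] deliver 0→3 → N3(foll b4 [p])
[14] deliver 3→0 → ∅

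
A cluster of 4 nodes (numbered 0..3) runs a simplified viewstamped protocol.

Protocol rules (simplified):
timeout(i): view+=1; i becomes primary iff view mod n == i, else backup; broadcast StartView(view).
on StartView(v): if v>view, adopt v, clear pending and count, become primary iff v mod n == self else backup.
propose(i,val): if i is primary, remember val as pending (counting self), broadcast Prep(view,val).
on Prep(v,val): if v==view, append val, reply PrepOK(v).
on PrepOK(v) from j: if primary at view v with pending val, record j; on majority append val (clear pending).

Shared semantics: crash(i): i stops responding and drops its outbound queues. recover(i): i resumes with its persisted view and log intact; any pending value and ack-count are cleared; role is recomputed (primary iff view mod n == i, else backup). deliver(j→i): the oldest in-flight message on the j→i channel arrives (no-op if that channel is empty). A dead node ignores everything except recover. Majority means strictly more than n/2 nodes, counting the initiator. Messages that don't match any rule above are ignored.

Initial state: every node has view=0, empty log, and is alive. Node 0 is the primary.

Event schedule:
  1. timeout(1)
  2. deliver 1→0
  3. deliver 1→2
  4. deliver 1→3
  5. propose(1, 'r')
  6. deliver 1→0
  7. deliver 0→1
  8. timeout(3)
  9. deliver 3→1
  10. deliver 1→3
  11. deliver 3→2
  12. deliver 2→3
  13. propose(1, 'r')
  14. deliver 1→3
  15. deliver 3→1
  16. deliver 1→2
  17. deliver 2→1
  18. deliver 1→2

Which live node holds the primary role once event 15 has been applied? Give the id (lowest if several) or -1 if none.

2

[1] timeout(1) → N1(prim v1 [-])
[2] deliver 1→0 → N0(back v1 [-])
[3] deliver 1→2 → N2(back v1 [-])
[4] deliver 1→3 → N3(back v1 [-])
[5] propose(1,'r') → ∅
[6] deliver 1→0 → N0(back v1 [r])
[7] deliver 0→1 → ∅
[8] timeout(3) → N3(back v2 [-])
[9] deliver 3→1 → N1(back v2 [-])
[10] deliver 1→3 → ∅
[11] deliver 3→2 → N2(prim v2 [-])
[12] deliver 2→3 → ∅
[13] propose(1,'r') → ∅
[14] deliver 1→3 → ∅
[15] deliver 3→1 → ∅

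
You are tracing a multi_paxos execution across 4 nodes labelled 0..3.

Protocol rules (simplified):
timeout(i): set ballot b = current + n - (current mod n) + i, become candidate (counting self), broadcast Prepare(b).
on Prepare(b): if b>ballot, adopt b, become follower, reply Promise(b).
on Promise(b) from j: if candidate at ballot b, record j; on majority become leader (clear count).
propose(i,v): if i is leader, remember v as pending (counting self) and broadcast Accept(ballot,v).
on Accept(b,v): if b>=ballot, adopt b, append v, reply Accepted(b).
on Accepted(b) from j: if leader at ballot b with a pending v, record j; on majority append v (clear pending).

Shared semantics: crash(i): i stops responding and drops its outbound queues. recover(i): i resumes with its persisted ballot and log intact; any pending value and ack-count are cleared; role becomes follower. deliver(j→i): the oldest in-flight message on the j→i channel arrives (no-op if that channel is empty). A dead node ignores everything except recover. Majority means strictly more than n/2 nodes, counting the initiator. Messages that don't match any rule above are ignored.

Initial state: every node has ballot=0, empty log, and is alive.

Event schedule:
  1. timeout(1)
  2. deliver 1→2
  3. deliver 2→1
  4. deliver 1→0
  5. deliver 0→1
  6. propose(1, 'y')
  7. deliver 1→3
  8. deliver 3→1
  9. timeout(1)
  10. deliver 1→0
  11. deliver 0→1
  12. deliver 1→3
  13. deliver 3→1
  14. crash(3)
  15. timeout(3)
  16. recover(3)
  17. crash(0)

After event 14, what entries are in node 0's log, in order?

1. timeout(1):  <1:cand b5 ->
2. deliver 1→2:  <2:foll b5 ->
3. deliver 2→1:  nop
4. deliver 1→0:  <0:foll b5 ->
5. deliver 0→1:  <1:lead b5 ->
6. propose(1,'y'):  nop
7. deliver 1→3:  <3:foll b5 ->
8. deliver 3→1:  nop
9. timeout(1):  <1:cand b9 ->
10. deliver 1→0:  <0:foll b5 y>
11. deliver 0→1:  nop
12. deliver 1→3:  <3:foll b5 y>
13. deliver 3→1:  nop
14. crash(3):  <3:✗foll b5 y>

y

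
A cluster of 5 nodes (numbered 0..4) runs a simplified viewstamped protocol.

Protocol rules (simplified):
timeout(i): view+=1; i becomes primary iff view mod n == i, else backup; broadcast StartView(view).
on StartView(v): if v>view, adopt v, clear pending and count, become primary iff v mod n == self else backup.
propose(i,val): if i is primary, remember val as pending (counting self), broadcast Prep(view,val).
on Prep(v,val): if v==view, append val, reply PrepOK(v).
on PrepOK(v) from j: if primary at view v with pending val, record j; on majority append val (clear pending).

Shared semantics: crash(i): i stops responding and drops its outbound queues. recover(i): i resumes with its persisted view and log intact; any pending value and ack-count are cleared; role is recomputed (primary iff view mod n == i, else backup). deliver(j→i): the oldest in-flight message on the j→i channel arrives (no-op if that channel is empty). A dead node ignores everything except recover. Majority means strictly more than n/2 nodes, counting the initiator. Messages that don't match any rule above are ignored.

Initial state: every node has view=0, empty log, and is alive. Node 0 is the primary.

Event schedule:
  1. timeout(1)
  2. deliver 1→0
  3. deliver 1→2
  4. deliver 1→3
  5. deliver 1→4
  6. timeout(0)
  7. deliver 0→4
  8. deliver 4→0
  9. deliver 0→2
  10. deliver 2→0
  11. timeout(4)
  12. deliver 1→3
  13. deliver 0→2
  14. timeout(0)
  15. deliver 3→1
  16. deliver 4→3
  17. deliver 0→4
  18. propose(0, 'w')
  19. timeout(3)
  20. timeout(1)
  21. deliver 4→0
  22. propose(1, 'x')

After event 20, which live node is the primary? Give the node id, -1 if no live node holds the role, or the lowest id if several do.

e1 timeout(1): 1[prim,v=1,-]
e2 deliver 1→0: 0[back,v=1,-]
e3 deliver 1→2: 2[back,v=1,-]
e4 deliver 1→3: 3[back,v=1,-]
e5 deliver 1→4: 4[back,v=1,-]
e6 timeout(0): 0[back,v=2,-]
e7 deliver 0→4: 4[back,v=2,-]
e8 deliver 4→0: ·
e9 deliver 0→2: 2[prim,v=2,-]
e10 deliver 2→0: ·
e11 timeout(4): 4[back,v=3,-]
e12 deliver 1→3: ·
e13 deliver 0→2: ·
e14 timeout(0): 0[back,v=3,-]
e15 deliver 3→1: ·
e16 deliver 4→3: 3[prim,v=3,-]
e17 deliver 0→4: ·
e18 propose(0,'w'): ·
e19 timeout(3): 3[back,v=4,-]
e20 timeout(1): 1[back,v=2,-]

2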